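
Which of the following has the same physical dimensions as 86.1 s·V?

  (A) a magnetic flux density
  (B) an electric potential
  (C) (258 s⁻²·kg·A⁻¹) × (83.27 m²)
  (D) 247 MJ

(C)

Reference: V·s = J·C⁻¹·s = kg·m²·s⁻²·A⁻¹.
Each option:
  (A) [magnetic flux density] = kg·s⁻²·A⁻¹
  (B) [electric potential] = kg·m²·s⁻³·A⁻¹
  (C) [kg·s⁻²·A⁻¹] · [m²] = kg·m²·s⁻²·A⁻¹  ← same
  (D) J = N·m = kg·m²·s⁻²
Only (C) matches kg·m²·s⁻²·A⁻¹.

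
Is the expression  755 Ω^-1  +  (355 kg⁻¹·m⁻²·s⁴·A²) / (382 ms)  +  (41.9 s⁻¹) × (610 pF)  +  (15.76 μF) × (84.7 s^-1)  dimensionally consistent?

Yes

In SI base units:
  755 Ω^-1:  Ω⁻¹ = (V·A⁻¹)⁻¹ = kg⁻¹·m⁻²·s³·A²
  (355 kg⁻¹·m⁻²·s⁴·A²) / (382 ms):  [kg⁻¹·m⁻²·s⁴·A²] / [s] = kg⁻¹·m⁻²·s³·A²
  (41.9 s⁻¹) × (610 pF):  [s⁻¹] · [kg⁻¹·m⁻²·s⁴·A²] = kg⁻¹·m⁻²·s³·A²
  (15.76 μF) × (84.7 s^-1):  [kg⁻¹·m⁻²·s⁴·A²] · [s⁻¹] = kg⁻¹·m⁻²·s³·A²
Every term reduces to kg⁻¹·m⁻²·s³·A².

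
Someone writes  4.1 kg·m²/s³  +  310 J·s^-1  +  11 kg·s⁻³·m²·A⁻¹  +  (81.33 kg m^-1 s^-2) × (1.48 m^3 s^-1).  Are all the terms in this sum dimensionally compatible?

Expand each in SI base units:
  4.1 kg·m²/s³:  kg·m²·s⁻³
  310 J·s^-1:  J·s⁻¹ = N·m·s⁻¹ = kg·m²·s⁻³
  11 kg·s⁻³·m²·A⁻¹:  kg·m²·s⁻³·A⁻¹
  (81.33 kg m^-1 s^-2) × (1.48 m^3 s^-1):  [kg·m⁻¹·s⁻²] · [m³·s⁻¹] = kg·m²·s⁻³
The terms do not share a single dimension (kg·m²·s⁻³ vs kg·m²·s⁻³·A⁻¹).

No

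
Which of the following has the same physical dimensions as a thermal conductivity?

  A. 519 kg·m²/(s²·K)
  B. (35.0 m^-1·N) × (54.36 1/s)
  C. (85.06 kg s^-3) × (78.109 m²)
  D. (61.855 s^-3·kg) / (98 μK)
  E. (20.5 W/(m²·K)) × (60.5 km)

E.

Reference: [thermal conductivity] = kg·m·s⁻³·K⁻¹.
Each option:
  A. kg·m²·s⁻²·K⁻¹
  B. [kg·s⁻²] · [s⁻¹] = kg·s⁻³
  C. [kg·s⁻³] · [m²] = kg·m²·s⁻³
  D. [kg·s⁻³] / [K] = kg·s⁻³·K⁻¹
  E. [kg·s⁻³·K⁻¹] · [m] = kg·m·s⁻³·K⁻¹  ← same
Only E. matches kg·m·s⁻³·K⁻¹.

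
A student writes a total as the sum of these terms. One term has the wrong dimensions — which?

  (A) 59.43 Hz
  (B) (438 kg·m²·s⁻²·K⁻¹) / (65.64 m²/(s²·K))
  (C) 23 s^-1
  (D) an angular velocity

(B)

In SI base units:
  (A) Hz = s⁻¹
  (B) [kg·m²·s⁻²·K⁻¹] / [m²·s⁻²·K⁻¹] = kg
  (C) s⁻¹
  (D) [angular velocity] = s⁻¹
All reduce to s⁻¹ except (B), which is kg.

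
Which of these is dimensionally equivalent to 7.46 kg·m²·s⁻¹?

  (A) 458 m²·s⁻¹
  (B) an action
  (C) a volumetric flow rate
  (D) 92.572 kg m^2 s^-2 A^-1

Reference: kg·m²·s⁻¹.
Each option:
  (A) m²·s⁻¹
  (B) [action] = kg·m²·s⁻¹  ← same
  (C) [volumetric flow rate] = m³·s⁻¹
  (D) kg·m²·s⁻²·A⁻¹
Only (B) matches kg·m²·s⁻¹.

(B)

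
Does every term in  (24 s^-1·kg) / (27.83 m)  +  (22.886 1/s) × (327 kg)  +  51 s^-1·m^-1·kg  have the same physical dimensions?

No

Reduce each to base SI dimensions:
  (24 s^-1·kg) / (27.83 m):  [kg·s⁻¹] / [m] = kg·m⁻¹·s⁻¹
  (22.886 1/s) × (327 kg):  [s⁻¹] · [kg] = kg·s⁻¹
  51 s^-1·m^-1·kg:  kg·m⁻¹·s⁻¹
The terms do not share a single dimension (kg·m⁻¹·s⁻¹ vs kg·s⁻¹).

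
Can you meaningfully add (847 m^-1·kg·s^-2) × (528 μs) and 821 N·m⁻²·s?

Yes

Expand each in SI base units:
  (847 m^-1·kg·s^-2) × (528 μs):  [kg·m⁻¹·s⁻²] · [s] = kg·m⁻¹·s⁻¹
  821 N·m⁻²·s:  N·s·m⁻² = kg·m·s⁻²·s·m⁻² = kg·m⁻¹·s⁻¹
Both are kg·m⁻¹·s⁻¹, so they have the same dimensions and can be added.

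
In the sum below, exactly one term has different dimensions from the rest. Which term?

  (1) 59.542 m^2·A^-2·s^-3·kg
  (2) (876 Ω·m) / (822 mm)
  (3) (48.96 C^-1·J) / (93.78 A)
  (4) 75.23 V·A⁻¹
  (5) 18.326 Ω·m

Work out the base dimensions of each:
  (1) kg·m²·s⁻³·A⁻²
  (2) [kg·m³·s⁻³·A⁻²] / [m] = kg·m²·s⁻³·A⁻²
  (3) [kg·m²·s⁻³·A⁻¹] / [A] = kg·m²·s⁻³·A⁻²
  (4) V·A⁻¹ = J·C⁻¹·A⁻¹ = kg·m²·s⁻³·A⁻²
  (5) Ω·m = V·A⁻¹·m = kg·m³·s⁻³·A⁻²
All reduce to kg·m²·s⁻³·A⁻² except (5), which is kg·m³·s⁻³·A⁻².

(5)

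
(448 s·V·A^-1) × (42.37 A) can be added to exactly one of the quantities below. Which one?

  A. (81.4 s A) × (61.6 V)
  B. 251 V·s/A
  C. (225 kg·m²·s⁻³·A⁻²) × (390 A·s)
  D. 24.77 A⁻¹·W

Reference: [kg·m²·s⁻²·A⁻²] · [A] = kg·m²·s⁻²·A⁻¹.
Each option:
  A. [s·A] · [kg·m²·s⁻³·A⁻¹] = kg·m²·s⁻²
  B. V·s·A⁻¹ = J·C⁻¹·s·A⁻¹ = kg·m²·s⁻²·A⁻²
  C. [kg·m²·s⁻³·A⁻²] · [s·A] = kg·m²·s⁻²·A⁻¹  ← same
  D. W·A⁻¹ = J·s⁻¹·A⁻¹ = kg·m²·s⁻³·A⁻¹
Only C. matches kg·m²·s⁻²·A⁻¹.

C.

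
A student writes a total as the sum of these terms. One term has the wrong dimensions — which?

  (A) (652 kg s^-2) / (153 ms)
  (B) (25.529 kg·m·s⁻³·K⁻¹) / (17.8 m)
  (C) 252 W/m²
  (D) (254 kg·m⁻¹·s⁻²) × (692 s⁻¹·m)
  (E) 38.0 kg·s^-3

(B)

Reduce each to base SI dimensions:
  (A) [kg·s⁻²] / [s] = kg·s⁻³
  (B) [kg·m·s⁻³·K⁻¹] / [m] = kg·s⁻³·K⁻¹
  (C) W·m⁻² = J·s⁻¹·m⁻² = kg·s⁻³
  (D) [kg·m⁻¹·s⁻²] · [m·s⁻¹] = kg·s⁻³
  (E) kg·s⁻³
All reduce to kg·s⁻³ except (B), which is kg·s⁻³·K⁻¹.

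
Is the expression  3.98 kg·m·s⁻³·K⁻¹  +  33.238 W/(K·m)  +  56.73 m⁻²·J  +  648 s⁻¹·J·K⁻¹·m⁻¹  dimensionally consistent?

No

Work out the base dimensions of each:
  3.98 kg·m·s⁻³·K⁻¹:  kg·m·s⁻³·K⁻¹
  33.238 W/(K·m):  W·m⁻¹·K⁻¹ = J·s⁻¹·m⁻¹·K⁻¹ = kg·m·s⁻³·K⁻¹
  56.73 m⁻²·J:  J·m⁻² = N·m·m⁻² = kg·s⁻²
  648 s⁻¹·J·K⁻¹·m⁻¹:  J·s⁻¹·m⁻¹·K⁻¹ = N·m·s⁻¹·m⁻¹·K⁻¹ = kg·m·s⁻³·K⁻¹
The terms do not share a single dimension (kg·m·s⁻³·K⁻¹ vs kg·s⁻²).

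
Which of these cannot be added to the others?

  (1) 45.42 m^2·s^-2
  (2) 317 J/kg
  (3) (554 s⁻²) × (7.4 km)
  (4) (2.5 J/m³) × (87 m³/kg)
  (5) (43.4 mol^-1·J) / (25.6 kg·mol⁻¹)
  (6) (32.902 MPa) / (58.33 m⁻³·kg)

Reduce each to base SI dimensions:
  (1) m²·s⁻²
  (2) J·kg⁻¹ = N·m·kg⁻¹ = m²·s⁻²
  (3) [s⁻²] · [m] = m·s⁻²
  (4) [kg·m⁻¹·s⁻²] · [kg⁻¹·m³] = m²·s⁻²
  (5) [kg·m²·s⁻²·mol⁻¹] / [kg·mol⁻¹] = m²·s⁻²
  (6) [kg·m⁻¹·s⁻²] / [kg·m⁻³] = m²·s⁻²
All reduce to m²·s⁻² except (3), which is m·s⁻².

(3)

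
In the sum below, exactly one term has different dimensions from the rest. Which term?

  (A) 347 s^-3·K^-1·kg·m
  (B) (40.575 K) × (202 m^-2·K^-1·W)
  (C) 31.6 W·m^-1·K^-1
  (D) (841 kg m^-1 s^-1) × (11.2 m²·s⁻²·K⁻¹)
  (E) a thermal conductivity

In SI base units:
  (A) kg·m·s⁻³·K⁻¹
  (B) [K] · [kg·s⁻³·K⁻¹] = kg·s⁻³
  (C) W·m⁻¹·K⁻¹ = J·s⁻¹·m⁻¹·K⁻¹ = kg·m·s⁻³·K⁻¹
  (D) [kg·m⁻¹·s⁻¹] · [m²·s⁻²·K⁻¹] = kg·m·s⁻³·K⁻¹
  (E) [thermal conductivity] = kg·m·s⁻³·K⁻¹
All reduce to kg·m·s⁻³·K⁻¹ except (B), which is kg·s⁻³.

(B)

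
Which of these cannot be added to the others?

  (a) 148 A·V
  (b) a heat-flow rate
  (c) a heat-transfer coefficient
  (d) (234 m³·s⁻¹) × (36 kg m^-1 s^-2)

(c)

Work out the base dimensions of each:
  (a) V·A = J·C⁻¹·A = kg·m²·s⁻³
  (b) [heat-flow rate] = kg·m²·s⁻³
  (c) [heat-transfer coefficient] = kg·s⁻³·K⁻¹
  (d) [m³·s⁻¹] · [kg·m⁻¹·s⁻²] = kg·m²·s⁻³
All reduce to kg·m²·s⁻³ except (c), which is kg·s⁻³·K⁻¹.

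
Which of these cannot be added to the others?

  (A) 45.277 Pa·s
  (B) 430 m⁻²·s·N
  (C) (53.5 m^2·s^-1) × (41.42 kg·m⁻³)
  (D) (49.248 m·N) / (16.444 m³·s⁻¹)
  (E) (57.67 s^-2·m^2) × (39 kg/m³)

(E)

Expand each in SI base units:
  (A) Pa·s = N·m⁻²·s = kg·m⁻¹·s⁻¹
  (B) N·s·m⁻² = kg·m·s⁻²·s·m⁻² = kg·m⁻¹·s⁻¹
  (C) [m²·s⁻¹] · [kg·m⁻³] = kg·m⁻¹·s⁻¹
  (D) [kg·m²·s⁻²] / [m³·s⁻¹] = kg·m⁻¹·s⁻¹
  (E) [m²·s⁻²] · [kg·m⁻³] = kg·m⁻¹·s⁻²
All reduce to kg·m⁻¹·s⁻¹ except (E), which is kg·m⁻¹·s⁻².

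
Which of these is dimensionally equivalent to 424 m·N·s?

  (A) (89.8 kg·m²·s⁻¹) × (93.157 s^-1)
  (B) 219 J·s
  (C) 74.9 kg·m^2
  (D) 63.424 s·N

Reference: N·m·s = kg·m·s⁻²·m·s = kg·m²·s⁻¹.
Each option:
  (A) [kg·m²·s⁻¹] · [s⁻¹] = kg·m²·s⁻²
  (B) J·s = N·m·s = kg·m²·s⁻¹  ← same
  (C) kg·m²
  (D) N·s = kg·m·s⁻²·s = kg·m·s⁻¹
Only (B) matches kg·m²·s⁻¹.

(B)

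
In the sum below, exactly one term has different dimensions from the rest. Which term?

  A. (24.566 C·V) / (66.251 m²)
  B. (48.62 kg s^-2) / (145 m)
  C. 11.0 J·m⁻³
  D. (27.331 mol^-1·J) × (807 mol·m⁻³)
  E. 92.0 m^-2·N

Reduce each to base SI dimensions:
  A. [kg·m²·s⁻²] / [m²] = kg·s⁻²
  B. [kg·s⁻²] / [m] = kg·m⁻¹·s⁻²
  C. J·m⁻³ = N·m·m⁻³ = kg·m⁻¹·s⁻²
  D. [kg·m²·s⁻²·mol⁻¹] · [m⁻³·mol] = kg·m⁻¹·s⁻²
  E. N·m⁻² = kg·m·s⁻²·m⁻² = kg·m⁻¹·s⁻²
All reduce to kg·m⁻¹·s⁻² except A., which is kg·s⁻².

A.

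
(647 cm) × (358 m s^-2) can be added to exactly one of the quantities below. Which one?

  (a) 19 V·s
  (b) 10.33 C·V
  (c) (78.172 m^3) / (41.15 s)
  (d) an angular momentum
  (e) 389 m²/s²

Reference: [m] · [m·s⁻²] = m²·s⁻².
Each option:
  (a) V·s = J·C⁻¹·s = kg·m²·s⁻²·A⁻¹
  (b) C·V = s·A·J·C⁻¹ = kg·m²·s⁻²
  (c) [m³] / [s] = m³·s⁻¹
  (d) [angular momentum] = kg·m²·s⁻¹
  (e) m²·s⁻²  ← same
Only (e) matches m²·s⁻².

(e)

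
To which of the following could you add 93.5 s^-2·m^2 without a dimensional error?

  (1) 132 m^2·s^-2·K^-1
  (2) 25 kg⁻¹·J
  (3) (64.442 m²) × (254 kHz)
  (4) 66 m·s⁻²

(2)

Reference: m²·s⁻².
Each option:
  (1) m²·s⁻²·K⁻¹
  (2) J·kg⁻¹ = N·m·kg⁻¹ = m²·s⁻²  ← same
  (3) [m²] · [s⁻¹] = m²·s⁻¹
  (4) m·s⁻²
Only (2) matches m²·s⁻².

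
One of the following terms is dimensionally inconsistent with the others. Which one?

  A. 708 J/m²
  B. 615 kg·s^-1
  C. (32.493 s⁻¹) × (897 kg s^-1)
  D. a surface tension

Dimensions:
  A. J·m⁻² = N·m·m⁻² = kg·s⁻²
  B. kg·s⁻¹
  C. [s⁻¹] · [kg·s⁻¹] = kg·s⁻²
  D. [surface tension] = kg·s⁻²
All reduce to kg·s⁻² except B., which is kg·s⁻¹.

B.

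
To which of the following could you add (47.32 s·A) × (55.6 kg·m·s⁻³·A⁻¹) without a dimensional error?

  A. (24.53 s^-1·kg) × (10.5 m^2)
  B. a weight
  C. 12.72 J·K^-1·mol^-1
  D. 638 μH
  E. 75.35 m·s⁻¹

Reference: [s·A] · [kg·m·s⁻³·A⁻¹] = kg·m·s⁻².
Each option:
  A. [kg·s⁻¹] · [m²] = kg·m²·s⁻¹
  B. [weight] = kg·m·s⁻²  ← same
  C. J·mol⁻¹·K⁻¹ = N·m·mol⁻¹·K⁻¹ = kg·m²·s⁻²·K⁻¹·mol⁻¹
  D. H = V·s·A⁻¹ = kg·m²·s⁻²·A⁻²
  E. m·s⁻¹
Only B. matches kg·m·s⁻².

B.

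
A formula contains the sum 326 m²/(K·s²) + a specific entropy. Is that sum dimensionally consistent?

Reduce each to base SI dimensions:
  326 m²/(K·s²):  m²·s⁻²·K⁻¹
  a specific entropy:  [specific entropy] = m²·s⁻²·K⁻¹
Both are m²·s⁻²·K⁻¹, so they have the same dimensions and can be added.

Yes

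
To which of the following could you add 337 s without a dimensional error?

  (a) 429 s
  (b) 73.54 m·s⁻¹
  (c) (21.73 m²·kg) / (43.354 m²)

Reference: s.
Each option:
  (a) s  ← same
  (b) m·s⁻¹
  (c) [kg·m²] / [m²] = kg
Only (a) matches s.

(a)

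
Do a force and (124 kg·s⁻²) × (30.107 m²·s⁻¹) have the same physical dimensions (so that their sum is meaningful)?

No

Dimensions:
  a force:  [force] = kg·m·s⁻²
  (124 kg·s⁻²) × (30.107 m²·s⁻¹):  [kg·s⁻²] · [m²·s⁻¹] = kg·m²·s⁻³
kg·m·s⁻² ≠ kg·m²·s⁻³, so they cannot be added.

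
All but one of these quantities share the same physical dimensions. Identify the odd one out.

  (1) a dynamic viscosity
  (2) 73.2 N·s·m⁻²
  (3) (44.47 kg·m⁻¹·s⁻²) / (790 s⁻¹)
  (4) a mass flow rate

Expand each in SI base units:
  (1) [dynamic viscosity] = kg·m⁻¹·s⁻¹
  (2) N·s·m⁻² = kg·m·s⁻²·s·m⁻² = kg·m⁻¹·s⁻¹
  (3) [kg·m⁻¹·s⁻²] / [s⁻¹] = kg·m⁻¹·s⁻¹
  (4) [mass flow rate] = kg·s⁻¹
All reduce to kg·m⁻¹·s⁻¹ except (4), which is kg·s⁻¹.

(4)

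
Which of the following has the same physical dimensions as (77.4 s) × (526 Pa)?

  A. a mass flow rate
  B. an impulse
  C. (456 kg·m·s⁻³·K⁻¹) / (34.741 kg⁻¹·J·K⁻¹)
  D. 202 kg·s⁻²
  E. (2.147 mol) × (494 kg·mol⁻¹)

C.

Reference: [s] · [kg·m⁻¹·s⁻²] = kg·m⁻¹·s⁻¹.
Each option:
  A. [mass flow rate] = kg·s⁻¹
  B. [impulse] = kg·m·s⁻¹
  C. [kg·m·s⁻³·K⁻¹] / [m²·s⁻²·K⁻¹] = kg·m⁻¹·s⁻¹  ← same
  D. kg·s⁻²
  E. [mol] · [kg·mol⁻¹] = kg
Only C. matches kg·m⁻¹·s⁻¹.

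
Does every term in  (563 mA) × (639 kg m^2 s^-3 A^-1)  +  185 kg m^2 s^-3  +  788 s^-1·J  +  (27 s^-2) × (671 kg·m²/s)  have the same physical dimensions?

Expand each in SI base units:
  (563 mA) × (639 kg m^2 s^-3 A^-1):  [A] · [kg·m²·s⁻³·A⁻¹] = kg·m²·s⁻³
  185 kg m^2 s^-3:  kg·m²·s⁻³
  788 s^-1·J:  J·s⁻¹ = N·m·s⁻¹ = kg·m²·s⁻³
  (27 s^-2) × (671 kg·m²/s):  [s⁻²] · [kg·m²·s⁻¹] = kg·m²·s⁻³
Every term reduces to kg·m²·s⁻³.

Yes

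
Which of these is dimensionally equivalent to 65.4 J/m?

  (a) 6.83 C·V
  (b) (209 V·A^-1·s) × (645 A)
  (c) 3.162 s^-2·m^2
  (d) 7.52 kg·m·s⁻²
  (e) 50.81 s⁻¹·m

Reference: J·m⁻¹ = N·m·m⁻¹ = kg·m·s⁻².
Each option:
  (a) C·V = s·A·J·C⁻¹ = kg·m²·s⁻²
  (b) [kg·m²·s⁻²·A⁻²] · [A] = kg·m²·s⁻²·A⁻¹
  (c) m²·s⁻²
  (d) kg·m·s⁻²  ← same
  (e) m·s⁻¹
Only (d) matches kg·m·s⁻².

(d)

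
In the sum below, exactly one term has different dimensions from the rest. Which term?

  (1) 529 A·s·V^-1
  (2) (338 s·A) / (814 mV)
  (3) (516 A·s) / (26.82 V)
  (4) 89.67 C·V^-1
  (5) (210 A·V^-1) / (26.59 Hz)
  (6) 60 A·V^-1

(6)

Work out the base dimensions of each:
  (1) A·s·V⁻¹ = A·s·(J·C⁻¹)⁻¹ = kg⁻¹·m⁻²·s⁴·A²
  (2) [s·A] / [kg·m²·s⁻³·A⁻¹] = kg⁻¹·m⁻²·s⁴·A²
  (3) [s·A] / [kg·m²·s⁻³·A⁻¹] = kg⁻¹·m⁻²·s⁴·A²
  (4) C·V⁻¹ = s·A·(J·C⁻¹)⁻¹ = kg⁻¹·m⁻²·s⁴·A²
  (5) [kg⁻¹·m⁻²·s³·A²] / [s⁻¹] = kg⁻¹·m⁻²·s⁴·A²
  (6) A·V⁻¹ = A·(J·C⁻¹)⁻¹ = kg⁻¹·m⁻²·s³·A²
All reduce to kg⁻¹·m⁻²·s⁴·A² except (6), which is kg⁻¹·m⁻²·s³·A².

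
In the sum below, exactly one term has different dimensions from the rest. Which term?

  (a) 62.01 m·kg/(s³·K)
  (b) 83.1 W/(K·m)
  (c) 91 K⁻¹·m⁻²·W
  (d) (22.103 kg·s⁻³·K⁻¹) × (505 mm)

Dimensions:
  (a) kg·m·s⁻³·K⁻¹
  (b) W·m⁻¹·K⁻¹ = J·s⁻¹·m⁻¹·K⁻¹ = kg·m·s⁻³·K⁻¹
  (c) W·m⁻²·K⁻¹ = J·s⁻¹·m⁻²·K⁻¹ = kg·s⁻³·K⁻¹
  (d) [kg·s⁻³·K⁻¹] · [m] = kg·m·s⁻³·K⁻¹
All reduce to kg·m·s⁻³·K⁻¹ except (c), which is kg·s⁻³·K⁻¹.

(c)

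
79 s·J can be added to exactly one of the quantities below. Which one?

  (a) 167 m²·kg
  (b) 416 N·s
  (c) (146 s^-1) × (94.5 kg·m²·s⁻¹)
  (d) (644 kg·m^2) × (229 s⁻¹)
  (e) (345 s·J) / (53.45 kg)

(d)

Reference: J·s = N·m·s = kg·m²·s⁻¹.
Each option:
  (a) kg·m²
  (b) N·s = kg·m·s⁻²·s = kg·m·s⁻¹
  (c) [s⁻¹] · [kg·m²·s⁻¹] = kg·m²·s⁻²
  (d) [kg·m²] · [s⁻¹] = kg·m²·s⁻¹  ← same
  (e) [kg·m²·s⁻¹] / [kg] = m²·s⁻¹
Only (d) matches kg·m²·s⁻¹.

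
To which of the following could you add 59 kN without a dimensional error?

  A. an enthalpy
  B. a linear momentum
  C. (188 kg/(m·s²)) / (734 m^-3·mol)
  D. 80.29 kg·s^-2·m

Reference: N = kg·m·s⁻².
Each option:
  A. [enthalpy] = kg·m²·s⁻²
  B. [linear momentum] = kg·m·s⁻¹
  C. [kg·m⁻¹·s⁻²] / [m⁻³·mol] = kg·m²·s⁻²·mol⁻¹
  D. kg·m·s⁻²  ← same
Only D. matches kg·m·s⁻².

D.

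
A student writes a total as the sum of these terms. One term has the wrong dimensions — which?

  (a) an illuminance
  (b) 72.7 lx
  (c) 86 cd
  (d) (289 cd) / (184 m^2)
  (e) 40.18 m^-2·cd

(c)

Expand each in SI base units:
  (a) [illuminance] = m⁻²·cd
  (b) lx = lm·m⁻² = m⁻²·cd
  (c) cd
  (d) [cd] / [m²] = m⁻²·cd
  (e) cd·m⁻² = m⁻²·cd
All reduce to m⁻²·cd except (c), which is cd.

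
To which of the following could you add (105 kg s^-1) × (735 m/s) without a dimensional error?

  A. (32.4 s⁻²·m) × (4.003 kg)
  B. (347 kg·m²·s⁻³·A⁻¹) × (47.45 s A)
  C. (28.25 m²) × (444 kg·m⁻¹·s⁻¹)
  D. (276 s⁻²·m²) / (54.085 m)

Reference: [kg·s⁻¹] · [m·s⁻¹] = kg·m·s⁻².
Each option:
  A. [m·s⁻²] · [kg] = kg·m·s⁻²  ← same
  B. [kg·m²·s⁻³·A⁻¹] · [s·A] = kg·m²·s⁻²
  C. [m²] · [kg·m⁻¹·s⁻¹] = kg·m·s⁻¹
  D. [m²·s⁻²] / [m] = m·s⁻²
Only A. matches kg·m·s⁻².

A.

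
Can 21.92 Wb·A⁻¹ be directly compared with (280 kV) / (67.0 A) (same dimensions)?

No

In SI base units:
  21.92 Wb·A⁻¹:  Wb·A⁻¹ = V·s·A⁻¹ = kg·m²·s⁻²·A⁻²
  (280 kV) / (67.0 A):  [kg·m²·s⁻³·A⁻¹] / [A] = kg·m²·s⁻³·A⁻²
kg·m²·s⁻²·A⁻² ≠ kg·m²·s⁻³·A⁻², so they cannot be added.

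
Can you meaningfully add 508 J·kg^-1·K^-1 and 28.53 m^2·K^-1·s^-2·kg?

Work out the base dimensions of each:
  508 J·kg^-1·K^-1:  J·kg⁻¹·K⁻¹ = N·m·kg⁻¹·K⁻¹ = m²·s⁻²·K⁻¹
  28.53 m^2·K^-1·s^-2·kg:  kg·m²·s⁻²·K⁻¹
m²·s⁻²·K⁻¹ ≠ kg·m²·s⁻²·K⁻¹, so they cannot be added.

No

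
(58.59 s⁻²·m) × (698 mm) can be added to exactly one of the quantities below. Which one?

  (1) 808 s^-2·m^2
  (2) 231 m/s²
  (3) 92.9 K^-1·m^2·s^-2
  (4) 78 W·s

(1)

Reference: [m·s⁻²] · [m] = m²·s⁻².
Each option:
  (1) m²·s⁻²  ← same
  (2) m·s⁻²
  (3) m²·s⁻²·K⁻¹
  (4) W·s = J·s⁻¹·s = kg·m²·s⁻²
Only (1) matches m²·s⁻².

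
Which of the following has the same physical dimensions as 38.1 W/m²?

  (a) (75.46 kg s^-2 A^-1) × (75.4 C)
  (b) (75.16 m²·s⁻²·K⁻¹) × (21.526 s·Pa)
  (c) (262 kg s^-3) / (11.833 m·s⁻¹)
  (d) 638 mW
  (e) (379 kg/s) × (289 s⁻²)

Reference: W·m⁻² = J·s⁻¹·m⁻² = kg·s⁻³.
Each option:
  (a) [kg·s⁻²·A⁻¹] · [s·A] = kg·s⁻¹
  (b) [m²·s⁻²·K⁻¹] · [kg·m⁻¹·s⁻¹] = kg·m·s⁻³·K⁻¹
  (c) [kg·s⁻³] / [m·s⁻¹] = kg·m⁻¹·s⁻²
  (d) W = J·s⁻¹ = kg·m²·s⁻³
  (e) [kg·s⁻¹] · [s⁻²] = kg·s⁻³  ← same
Only (e) matches kg·s⁻³.

(e)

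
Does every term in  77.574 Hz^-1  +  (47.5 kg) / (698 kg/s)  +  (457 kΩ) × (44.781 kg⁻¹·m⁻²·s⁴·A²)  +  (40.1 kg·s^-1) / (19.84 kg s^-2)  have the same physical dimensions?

Yes

Expand each in SI base units:
  77.574 Hz^-1:  Hz⁻¹ = (s⁻¹)⁻¹ = s
  (47.5 kg) / (698 kg/s):  [kg] / [kg·s⁻¹] = s
  (457 kΩ) × (44.781 kg⁻¹·m⁻²·s⁴·A²):  [kg·m²·s⁻³·A⁻²] · [kg⁻¹·m⁻²·s⁴·A²] = s
  (40.1 kg·s^-1) / (19.84 kg s^-2):  [kg·s⁻¹] / [kg·s⁻²] = s
Every term reduces to s.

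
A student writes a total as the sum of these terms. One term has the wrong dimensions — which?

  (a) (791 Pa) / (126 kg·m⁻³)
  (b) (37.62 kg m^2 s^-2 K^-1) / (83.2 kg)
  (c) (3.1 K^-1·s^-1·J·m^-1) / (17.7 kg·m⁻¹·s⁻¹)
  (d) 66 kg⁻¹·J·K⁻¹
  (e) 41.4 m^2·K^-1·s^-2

Work out the base dimensions of each:
  (a) [kg·m⁻¹·s⁻²] / [kg·m⁻³] = m²·s⁻²
  (b) [kg·m²·s⁻²·K⁻¹] / [kg] = m²·s⁻²·K⁻¹
  (c) [kg·m·s⁻³·K⁻¹] / [kg·m⁻¹·s⁻¹] = m²·s⁻²·K⁻¹
  (d) J·kg⁻¹·K⁻¹ = N·m·kg⁻¹·K⁻¹ = m²·s⁻²·K⁻¹
  (e) m²·s⁻²·K⁻¹
All reduce to m²·s⁻²·K⁻¹ except (a), which is m²·s⁻².

(a)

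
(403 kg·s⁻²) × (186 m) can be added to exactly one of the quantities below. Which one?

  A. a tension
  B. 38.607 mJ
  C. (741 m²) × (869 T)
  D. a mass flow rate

A.

Reference: [kg·s⁻²] · [m] = kg·m·s⁻².
Each option:
  A. [tension] = kg·m·s⁻²  ← same
  B. J = N·m = kg·m²·s⁻²
  C. [m²] · [kg·s⁻²·A⁻¹] = kg·m²·s⁻²·A⁻¹
  D. [mass flow rate] = kg·s⁻¹
Only A. matches kg·m·s⁻².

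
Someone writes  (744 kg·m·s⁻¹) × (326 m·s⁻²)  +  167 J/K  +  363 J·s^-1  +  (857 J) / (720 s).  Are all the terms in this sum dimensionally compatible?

Reduce each to base SI dimensions:
  (744 kg·m·s⁻¹) × (326 m·s⁻²):  [kg·m·s⁻¹] · [m·s⁻²] = kg·m²·s⁻³
  167 J/K:  J·K⁻¹ = N·m·K⁻¹ = kg·m²·s⁻²·K⁻¹
  363 J·s^-1:  J·s⁻¹ = N·m·s⁻¹ = kg·m²·s⁻³
  (857 J) / (720 s):  [kg·m²·s⁻²] / [s] = kg·m²·s⁻³
The terms do not share a single dimension (kg·m²·s⁻²·K⁻¹ vs kg·m²·s⁻³).

No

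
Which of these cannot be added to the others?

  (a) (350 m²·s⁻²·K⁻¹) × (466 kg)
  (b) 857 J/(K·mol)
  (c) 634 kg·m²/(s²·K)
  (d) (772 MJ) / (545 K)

(b)

Reduce each to base SI dimensions:
  (a) [m²·s⁻²·K⁻¹] · [kg] = kg·m²·s⁻²·K⁻¹
  (b) J·mol⁻¹·K⁻¹ = N·m·mol⁻¹·K⁻¹ = kg·m²·s⁻²·K⁻¹·mol⁻¹
  (c) kg·m²·s⁻²·K⁻¹
  (d) [kg·m²·s⁻²] / [K] = kg·m²·s⁻²·K⁻¹
All reduce to kg·m²·s⁻²·K⁻¹ except (b), which is kg·m²·s⁻²·K⁻¹·mol⁻¹.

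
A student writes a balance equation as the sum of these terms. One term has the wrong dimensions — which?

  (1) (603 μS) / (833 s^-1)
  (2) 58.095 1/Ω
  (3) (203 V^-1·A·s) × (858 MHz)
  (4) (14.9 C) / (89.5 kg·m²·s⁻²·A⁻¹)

In SI base units:
  (1) [kg⁻¹·m⁻²·s³·A²] / [s⁻¹] = kg⁻¹·m⁻²·s⁴·A²
  (2) Ω⁻¹ = (V·A⁻¹)⁻¹ = kg⁻¹·m⁻²·s³·A²
  (3) [kg⁻¹·m⁻²·s⁴·A²] · [s⁻¹] = kg⁻¹·m⁻²·s³·A²
  (4) [s·A] / [kg·m²·s⁻²·A⁻¹] = kg⁻¹·m⁻²·s³·A²
All reduce to kg⁻¹·m⁻²·s³·A² except (1), which is kg⁻¹·m⁻²·s⁴·A².

(1)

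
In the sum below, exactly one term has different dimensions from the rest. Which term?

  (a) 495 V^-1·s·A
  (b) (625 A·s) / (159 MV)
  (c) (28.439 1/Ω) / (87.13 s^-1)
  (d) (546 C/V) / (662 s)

Reduce each to base SI dimensions:
  (a) A·s·V⁻¹ = A·s·(J·C⁻¹)⁻¹ = kg⁻¹·m⁻²·s⁴·A²
  (b) [s·A] / [kg·m²·s⁻³·A⁻¹] = kg⁻¹·m⁻²·s⁴·A²
  (c) [kg⁻¹·m⁻²·s³·A²] / [s⁻¹] = kg⁻¹·m⁻²·s⁴·A²
  (d) [kg⁻¹·m⁻²·s⁴·A²] / [s] = kg⁻¹·m⁻²·s³·A²
All reduce to kg⁻¹·m⁻²·s⁴·A² except (d), which is kg⁻¹·m⁻²·s³·A².

(d)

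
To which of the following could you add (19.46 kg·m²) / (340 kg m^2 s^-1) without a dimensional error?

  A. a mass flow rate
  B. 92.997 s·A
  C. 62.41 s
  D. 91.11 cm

C.

Reference: [kg·m²] / [kg·m²·s⁻¹] = s.
Each option:
  A. [mass flow rate] = kg·s⁻¹
  B. A·s = s·A
  C. s  ← same
  D. m
Only C. matches s.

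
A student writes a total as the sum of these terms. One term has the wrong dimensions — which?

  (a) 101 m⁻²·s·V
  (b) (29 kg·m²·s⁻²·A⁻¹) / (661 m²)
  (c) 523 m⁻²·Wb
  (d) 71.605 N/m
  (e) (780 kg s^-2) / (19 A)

(d)

Work out the base dimensions of each:
  (a) V·s·m⁻² = J·C⁻¹·s·m⁻² = kg·s⁻²·A⁻¹
  (b) [kg·m²·s⁻²·A⁻¹] / [m²] = kg·s⁻²·A⁻¹
  (c) Wb·m⁻² = V·s·m⁻² = kg·s⁻²·A⁻¹
  (d) N·m⁻¹ = kg·m·s⁻²·m⁻¹ = kg·s⁻²
  (e) [kg·s⁻²] / [A] = kg·s⁻²·A⁻¹
All reduce to kg·s⁻²·A⁻¹ except (d), which is kg·s⁻².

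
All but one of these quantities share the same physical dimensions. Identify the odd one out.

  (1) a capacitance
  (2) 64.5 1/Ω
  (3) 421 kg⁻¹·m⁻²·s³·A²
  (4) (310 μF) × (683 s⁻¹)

(1)

Reduce each to base SI dimensions:
  (1) [capacitance] = kg⁻¹·m⁻²·s⁴·A²
  (2) Ω⁻¹ = (V·A⁻¹)⁻¹ = kg⁻¹·m⁻²·s³·A²
  (3) kg⁻¹·m⁻²·s³·A²
  (4) [kg⁻¹·m⁻²·s⁴·A²] · [s⁻¹] = kg⁻¹·m⁻²·s³·A²
All reduce to kg⁻¹·m⁻²·s³·A² except (1), which is kg⁻¹·m⁻²·s⁴·A².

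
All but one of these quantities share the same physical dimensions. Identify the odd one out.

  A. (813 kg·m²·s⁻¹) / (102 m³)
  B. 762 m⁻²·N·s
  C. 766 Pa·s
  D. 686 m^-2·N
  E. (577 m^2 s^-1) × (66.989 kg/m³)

Work out the base dimensions of each:
  A. [kg·m²·s⁻¹] / [m³] = kg·m⁻¹·s⁻¹
  B. N·s·m⁻² = kg·m·s⁻²·s·m⁻² = kg·m⁻¹·s⁻¹
  C. Pa·s = N·m⁻²·s = kg·m⁻¹·s⁻¹
  D. N·m⁻² = kg·m·s⁻²·m⁻² = kg·m⁻¹·s⁻²
  E. [m²·s⁻¹] · [kg·m⁻³] = kg·m⁻¹·s⁻¹
All reduce to kg·m⁻¹·s⁻¹ except D., which is kg·m⁻¹·s⁻².

D.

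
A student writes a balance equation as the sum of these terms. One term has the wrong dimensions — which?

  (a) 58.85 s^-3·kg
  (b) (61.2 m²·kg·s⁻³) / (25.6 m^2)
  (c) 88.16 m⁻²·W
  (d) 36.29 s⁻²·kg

(d)

Expand each in SI base units:
  (a) kg·s⁻³
  (b) [kg·m²·s⁻³] / [m²] = kg·s⁻³
  (c) W·m⁻² = J·s⁻¹·m⁻² = kg·s⁻³
  (d) kg·s⁻²
All reduce to kg·s⁻³ except (d), which is kg·s⁻².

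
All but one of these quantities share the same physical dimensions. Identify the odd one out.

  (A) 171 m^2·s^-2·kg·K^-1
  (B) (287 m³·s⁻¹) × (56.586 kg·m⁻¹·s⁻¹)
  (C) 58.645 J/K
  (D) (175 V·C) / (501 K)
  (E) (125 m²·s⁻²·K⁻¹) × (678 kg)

Work out the base dimensions of each:
  (A) kg·m²·s⁻²·K⁻¹
  (B) [m³·s⁻¹] · [kg·m⁻¹·s⁻¹] = kg·m²·s⁻²
  (C) J·K⁻¹ = N·m·K⁻¹ = kg·m²·s⁻²·K⁻¹
  (D) [kg·m²·s⁻²] / [K] = kg·m²·s⁻²·K⁻¹
  (E) [m²·s⁻²·K⁻¹] · [kg] = kg·m²·s⁻²·K⁻¹
All reduce to kg·m²·s⁻²·K⁻¹ except (B), which is kg·m²·s⁻².

(B)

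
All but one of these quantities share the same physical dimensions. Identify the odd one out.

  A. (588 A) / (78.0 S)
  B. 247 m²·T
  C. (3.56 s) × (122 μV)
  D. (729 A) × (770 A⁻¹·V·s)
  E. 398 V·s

Reduce each to base SI dimensions:
  A. [A] / [kg⁻¹·m⁻²·s³·A²] = kg·m²·s⁻³·A⁻¹
  B. T·m² = Wb·m⁻²·m² = kg·m²·s⁻²·A⁻¹
  C. [s] · [kg·m²·s⁻³·A⁻¹] = kg·m²·s⁻²·A⁻¹
  D. [A] · [kg·m²·s⁻²·A⁻²] = kg·m²·s⁻²·A⁻¹
  E. V·s = J·C⁻¹·s = kg·m²·s⁻²·A⁻¹
All reduce to kg·m²·s⁻²·A⁻¹ except A., which is kg·m²·s⁻³·A⁻¹.

A.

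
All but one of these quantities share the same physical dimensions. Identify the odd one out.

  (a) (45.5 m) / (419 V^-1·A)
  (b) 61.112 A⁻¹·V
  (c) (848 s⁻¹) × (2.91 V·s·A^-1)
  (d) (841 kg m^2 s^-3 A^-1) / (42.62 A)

Work out the base dimensions of each:
  (a) [m] / [kg⁻¹·m⁻²·s³·A²] = kg·m³·s⁻³·A⁻²
  (b) V·A⁻¹ = J·C⁻¹·A⁻¹ = kg·m²·s⁻³·A⁻²
  (c) [s⁻¹] · [kg·m²·s⁻²·A⁻²] = kg·m²·s⁻³·A⁻²
  (d) [kg·m²·s⁻³·A⁻¹] / [A] = kg·m²·s⁻³·A⁻²
All reduce to kg·m²·s⁻³·A⁻² except (a), which is kg·m³·s⁻³·A⁻².

(a)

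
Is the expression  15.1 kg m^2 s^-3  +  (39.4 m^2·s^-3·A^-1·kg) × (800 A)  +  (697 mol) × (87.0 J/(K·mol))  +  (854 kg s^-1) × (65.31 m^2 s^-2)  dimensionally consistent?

In SI base units:
  15.1 kg m^2 s^-3:  kg·m²·s⁻³
  (39.4 m^2·s^-3·A^-1·kg) × (800 A):  [kg·m²·s⁻³·A⁻¹] · [A] = kg·m²·s⁻³
  (697 mol) × (87.0 J/(K·mol)):  [mol] · [kg·m²·s⁻²·K⁻¹·mol⁻¹] = kg·m²·s⁻²·K⁻¹
  (854 kg s^-1) × (65.31 m^2 s^-2):  [kg·s⁻¹] · [m²·s⁻²] = kg·m²·s⁻³
The terms do not share a single dimension (kg·m²·s⁻²·K⁻¹ vs kg·m²·s⁻³).

No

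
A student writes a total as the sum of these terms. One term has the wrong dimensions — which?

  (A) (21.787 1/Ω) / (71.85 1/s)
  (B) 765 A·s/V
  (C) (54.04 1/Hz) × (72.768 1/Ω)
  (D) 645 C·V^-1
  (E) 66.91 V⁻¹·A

(E)

Expand each in SI base units:
  (A) [kg⁻¹·m⁻²·s³·A²] / [s⁻¹] = kg⁻¹·m⁻²·s⁴·A²
  (B) A·s·V⁻¹ = A·s·(J·C⁻¹)⁻¹ = kg⁻¹·m⁻²·s⁴·A²
  (C) [s] · [kg⁻¹·m⁻²·s³·A²] = kg⁻¹·m⁻²·s⁴·A²
  (D) C·V⁻¹ = s·A·(J·C⁻¹)⁻¹ = kg⁻¹·m⁻²·s⁴·A²
  (E) A·V⁻¹ = A·(J·C⁻¹)⁻¹ = kg⁻¹·m⁻²·s³·A²
All reduce to kg⁻¹·m⁻²·s⁴·A² except (E), which is kg⁻¹·m⁻²·s³·A².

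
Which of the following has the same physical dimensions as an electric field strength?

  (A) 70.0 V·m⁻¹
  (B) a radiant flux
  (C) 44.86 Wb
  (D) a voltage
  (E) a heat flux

Reference: [electric field strength] = kg·m·s⁻³·A⁻¹.
Each option:
  (A) V·m⁻¹ = J·C⁻¹·m⁻¹ = kg·m·s⁻³·A⁻¹  ← same
  (B) [radiant flux] = kg·m²·s⁻³
  (C) Wb = V·s = kg·m²·s⁻²·A⁻¹
  (D) [voltage] = kg·m²·s⁻³·A⁻¹
  (E) [heat flux] = kg·s⁻³
Only (A) matches kg·m·s⁻³·A⁻¹.

(A)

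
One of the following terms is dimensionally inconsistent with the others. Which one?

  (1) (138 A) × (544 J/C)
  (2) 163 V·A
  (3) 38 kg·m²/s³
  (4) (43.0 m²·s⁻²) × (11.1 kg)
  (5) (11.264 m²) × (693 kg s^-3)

Reduce each to base SI dimensions:
  (1) [A] · [kg·m²·s⁻³·A⁻¹] = kg·m²·s⁻³
  (2) V·A = J·C⁻¹·A = kg·m²·s⁻³
  (3) kg·m²·s⁻³
  (4) [m²·s⁻²] · [kg] = kg·m²·s⁻²
  (5) [m²] · [kg·s⁻³] = kg·m²·s⁻³
All reduce to kg·m²·s⁻³ except (4), which is kg·m²·s⁻².

(4)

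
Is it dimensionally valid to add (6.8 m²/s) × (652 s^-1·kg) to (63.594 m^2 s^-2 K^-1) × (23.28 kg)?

Dimensions:
  (6.8 m²/s) × (652 s^-1·kg):  [m²·s⁻¹] · [kg·s⁻¹] = kg·m²·s⁻²
  (63.594 m^2 s^-2 K^-1) × (23.28 kg):  [m²·s⁻²·K⁻¹] · [kg] = kg·m²·s⁻²·K⁻¹
kg·m²·s⁻² ≠ kg·m²·s⁻²·K⁻¹, so they cannot be added.

No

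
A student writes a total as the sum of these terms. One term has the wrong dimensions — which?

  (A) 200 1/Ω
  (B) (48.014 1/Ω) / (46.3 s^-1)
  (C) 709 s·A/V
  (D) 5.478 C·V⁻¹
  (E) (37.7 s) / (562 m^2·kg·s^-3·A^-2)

Work out the base dimensions of each:
  (A) Ω⁻¹ = (V·A⁻¹)⁻¹ = kg⁻¹·m⁻²·s³·A²
  (B) [kg⁻¹·m⁻²·s³·A²] / [s⁻¹] = kg⁻¹·m⁻²·s⁴·A²
  (C) A·s·V⁻¹ = A·s·(J·C⁻¹)⁻¹ = kg⁻¹·m⁻²·s⁴·A²
  (D) C·V⁻¹ = s·A·(J·C⁻¹)⁻¹ = kg⁻¹·m⁻²·s⁴·A²
  (E) [s] / [kg·m²·s⁻³·A⁻²] = kg⁻¹·m⁻²·s⁴·A²
All reduce to kg⁻¹·m⁻²·s⁴·A² except (A), which is kg⁻¹·m⁻²·s³·A².

(A)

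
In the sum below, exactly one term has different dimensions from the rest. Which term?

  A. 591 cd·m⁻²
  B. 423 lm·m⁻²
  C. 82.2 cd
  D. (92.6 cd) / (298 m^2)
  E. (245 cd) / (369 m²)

C.

Reduce each to base SI dimensions:
  A. cd·m⁻² = m⁻²·cd
  B. lm·m⁻² = cd·m⁻² = m⁻²·cd
  C. cd
  D. [cd] / [m²] = m⁻²·cd
  E. [cd] / [m²] = m⁻²·cd
All reduce to m⁻²·cd except C., which is cd.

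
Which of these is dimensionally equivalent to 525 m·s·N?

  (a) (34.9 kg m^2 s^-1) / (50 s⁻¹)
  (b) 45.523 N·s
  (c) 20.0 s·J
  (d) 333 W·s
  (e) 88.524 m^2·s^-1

Reference: N·m·s = kg·m·s⁻²·m·s = kg·m²·s⁻¹.
Each option:
  (a) [kg·m²·s⁻¹] / [s⁻¹] = kg·m²
  (b) N·s = kg·m·s⁻²·s = kg·m·s⁻¹
  (c) J·s = N·m·s = kg·m²·s⁻¹  ← same
  (d) W·s = J·s⁻¹·s = kg·m²·s⁻²
  (e) m²·s⁻¹
Only (c) matches kg·m²·s⁻¹.

(c)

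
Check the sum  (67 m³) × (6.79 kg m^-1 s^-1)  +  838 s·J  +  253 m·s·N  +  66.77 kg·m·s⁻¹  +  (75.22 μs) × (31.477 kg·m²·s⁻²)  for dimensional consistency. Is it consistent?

No

Work out the base dimensions of each:
  (67 m³) × (6.79 kg m^-1 s^-1):  [m³] · [kg·m⁻¹·s⁻¹] = kg·m²·s⁻¹
  838 s·J:  J·s = N·m·s = kg·m²·s⁻¹
  253 m·s·N:  N·m·s = kg·m·s⁻²·m·s = kg·m²·s⁻¹
  66.77 kg·m·s⁻¹:  kg·m·s⁻¹
  (75.22 μs) × (31.477 kg·m²·s⁻²):  [s] · [kg·m²·s⁻²] = kg·m²·s⁻¹
The terms do not share a single dimension (kg·m²·s⁻¹ vs kg·m·s⁻¹).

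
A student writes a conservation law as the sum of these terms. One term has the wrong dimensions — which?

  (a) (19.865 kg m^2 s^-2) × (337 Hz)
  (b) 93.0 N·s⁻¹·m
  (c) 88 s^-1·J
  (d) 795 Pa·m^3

(d)

In SI base units:
  (a) [kg·m²·s⁻²] · [s⁻¹] = kg·m²·s⁻³
  (b) N·m·s⁻¹ = kg·m·s⁻²·m·s⁻¹ = kg·m²·s⁻³
  (c) J·s⁻¹ = N·m·s⁻¹ = kg·m²·s⁻³
  (d) Pa·m³ = N·m⁻²·m³ = kg·m²·s⁻²
All reduce to kg·m²·s⁻³ except (d), which is kg·m²·s⁻².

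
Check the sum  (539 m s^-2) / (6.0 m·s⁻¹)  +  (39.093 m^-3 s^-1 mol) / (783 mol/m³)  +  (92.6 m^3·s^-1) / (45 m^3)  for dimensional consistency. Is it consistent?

Yes

Dimensions:
  (539 m s^-2) / (6.0 m·s⁻¹):  [m·s⁻²] / [m·s⁻¹] = s⁻¹
  (39.093 m^-3 s^-1 mol) / (783 mol/m³):  [m⁻³·s⁻¹·mol] / [m⁻³·mol] = s⁻¹
  (92.6 m^3·s^-1) / (45 m^3):  [m³·s⁻¹] / [m³] = s⁻¹
Every term reduces to s⁻¹.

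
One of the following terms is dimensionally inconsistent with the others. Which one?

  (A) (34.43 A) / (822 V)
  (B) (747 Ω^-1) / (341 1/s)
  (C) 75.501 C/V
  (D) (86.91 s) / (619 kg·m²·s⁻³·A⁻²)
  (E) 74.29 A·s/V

In SI base units:
  (A) [A] / [kg·m²·s⁻³·A⁻¹] = kg⁻¹·m⁻²·s³·A²
  (B) [kg⁻¹·m⁻²·s³·A²] / [s⁻¹] = kg⁻¹·m⁻²·s⁴·A²
  (C) C·V⁻¹ = s·A·(J·C⁻¹)⁻¹ = kg⁻¹·m⁻²·s⁴·A²
  (D) [s] / [kg·m²·s⁻³·A⁻²] = kg⁻¹·m⁻²·s⁴·A²
  (E) A·s·V⁻¹ = A·s·(J·C⁻¹)⁻¹ = kg⁻¹·m⁻²·s⁴·A²
All reduce to kg⁻¹·m⁻²·s⁴·A² except (A), which is kg⁻¹·m⁻²·s³·A².

(A)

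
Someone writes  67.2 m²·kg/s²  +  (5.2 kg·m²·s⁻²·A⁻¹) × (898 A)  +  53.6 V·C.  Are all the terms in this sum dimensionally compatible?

Work out the base dimensions of each:
  67.2 m²·kg/s²:  kg·m²·s⁻²
  (5.2 kg·m²·s⁻²·A⁻¹) × (898 A):  [kg·m²·s⁻²·A⁻¹] · [A] = kg·m²·s⁻²
  53.6 V·C:  C·V = s·A·J·C⁻¹ = kg·m²·s⁻²
Every term reduces to kg·m²·s⁻².

Yes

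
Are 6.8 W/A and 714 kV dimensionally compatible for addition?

Dimensions:
  6.8 W/A:  W·A⁻¹ = J·s⁻¹·A⁻¹ = kg·m²·s⁻³·A⁻¹
  714 kV:  V = J·C⁻¹ = kg·m²·s⁻³·A⁻¹
Both are kg·m²·s⁻³·A⁻¹, so they have the same dimensions and can be added.

Yes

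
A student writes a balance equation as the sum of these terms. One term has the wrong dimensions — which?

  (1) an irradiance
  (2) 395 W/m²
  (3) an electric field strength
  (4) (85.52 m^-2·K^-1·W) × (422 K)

Reduce each to base SI dimensions:
  (1) [irradiance] = kg·s⁻³
  (2) W·m⁻² = J·s⁻¹·m⁻² = kg·s⁻³
  (3) [electric field strength] = kg·m·s⁻³·A⁻¹
  (4) [kg·s⁻³·K⁻¹] · [K] = kg·s⁻³
All reduce to kg·s⁻³ except (3), which is kg·m·s⁻³·A⁻¹.

(3)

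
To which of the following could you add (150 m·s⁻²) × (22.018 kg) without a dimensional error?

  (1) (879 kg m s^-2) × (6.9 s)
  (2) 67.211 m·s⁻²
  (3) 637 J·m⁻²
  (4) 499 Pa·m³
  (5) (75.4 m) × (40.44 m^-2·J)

(5)

Reference: [m·s⁻²] · [kg] = kg·m·s⁻².
Each option:
  (1) [kg·m·s⁻²] · [s] = kg·m·s⁻¹
  (2) m·s⁻²
  (3) J·m⁻² = N·m·m⁻² = kg·s⁻²
  (4) Pa·m³ = N·m⁻²·m³ = kg·m²·s⁻²
  (5) [m] · [kg·s⁻²] = kg·m·s⁻²  ← same
Only (5) matches kg·m·s⁻².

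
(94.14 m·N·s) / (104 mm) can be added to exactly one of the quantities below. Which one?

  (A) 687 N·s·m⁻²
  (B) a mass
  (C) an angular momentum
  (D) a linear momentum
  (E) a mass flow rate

Reference: [kg·m²·s⁻¹] / [m] = kg·m·s⁻¹.
Each option:
  (A) N·s·m⁻² = kg·m·s⁻²·s·m⁻² = kg·m⁻¹·s⁻¹
  (B) [mass] = kg
  (C) [angular momentum] = kg·m²·s⁻¹
  (D) [linear momentum] = kg·m·s⁻¹  ← same
  (E) [mass flow rate] = kg·s⁻¹
Only (D) matches kg·m·s⁻¹.

(D)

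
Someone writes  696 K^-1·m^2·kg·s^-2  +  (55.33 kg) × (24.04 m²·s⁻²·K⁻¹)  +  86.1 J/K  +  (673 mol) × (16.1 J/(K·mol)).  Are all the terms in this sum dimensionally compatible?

Yes

In SI base units:
  696 K^-1·m^2·kg·s^-2:  kg·m²·s⁻²·K⁻¹
  (55.33 kg) × (24.04 m²·s⁻²·K⁻¹):  [kg] · [m²·s⁻²·K⁻¹] = kg·m²·s⁻²·K⁻¹
  86.1 J/K:  J·K⁻¹ = N·m·K⁻¹ = kg·m²·s⁻²·K⁻¹
  (673 mol) × (16.1 J/(K·mol)):  [mol] · [kg·m²·s⁻²·K⁻¹·mol⁻¹] = kg·m²·s⁻²·K⁻¹
Every term reduces to kg·m²·s⁻²·K⁻¹.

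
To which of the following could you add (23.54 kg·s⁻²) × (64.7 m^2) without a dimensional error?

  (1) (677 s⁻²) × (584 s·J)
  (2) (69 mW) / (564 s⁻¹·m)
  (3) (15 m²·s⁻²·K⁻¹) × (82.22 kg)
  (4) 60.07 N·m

Reference: [kg·s⁻²] · [m²] = kg·m²·s⁻².
Each option:
  (1) [s⁻²] · [kg·m²·s⁻¹] = kg·m²·s⁻³
  (2) [kg·m²·s⁻³] / [m·s⁻¹] = kg·m·s⁻²
  (3) [m²·s⁻²·K⁻¹] · [kg] = kg·m²·s⁻²·K⁻¹
  (4) N·m = kg·m·s⁻²·m = kg·m²·s⁻²  ← same
Only (4) matches kg·m²·s⁻².

(4)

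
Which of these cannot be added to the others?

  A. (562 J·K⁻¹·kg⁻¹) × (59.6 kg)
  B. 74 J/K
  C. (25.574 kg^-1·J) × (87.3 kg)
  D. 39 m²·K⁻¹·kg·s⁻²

C.

Work out the base dimensions of each:
  A. [m²·s⁻²·K⁻¹] · [kg] = kg·m²·s⁻²·K⁻¹
  B. J·K⁻¹ = N·m·K⁻¹ = kg·m²·s⁻²·K⁻¹
  C. [m²·s⁻²] · [kg] = kg·m²·s⁻²
  D. kg·m²·s⁻²·K⁻¹
All reduce to kg·m²·s⁻²·K⁻¹ except C., which is kg·m²·s⁻².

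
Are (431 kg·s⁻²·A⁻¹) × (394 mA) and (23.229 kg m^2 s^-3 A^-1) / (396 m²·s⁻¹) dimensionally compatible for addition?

Reduce each to base SI dimensions:
  (431 kg·s⁻²·A⁻¹) × (394 mA):  [kg·s⁻²·A⁻¹] · [A] = kg·s⁻²
  (23.229 kg m^2 s^-3 A^-1) / (396 m²·s⁻¹):  [kg·m²·s⁻³·A⁻¹] / [m²·s⁻¹] = kg·s⁻²·A⁻¹
kg·s⁻² ≠ kg·s⁻²·A⁻¹, so they cannot be added.

No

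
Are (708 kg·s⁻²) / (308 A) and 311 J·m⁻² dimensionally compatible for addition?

No

Expand each in SI base units:
  (708 kg·s⁻²) / (308 A):  [kg·s⁻²] / [A] = kg·s⁻²·A⁻¹
  311 J·m⁻²:  J·m⁻² = N·m·m⁻² = kg·s⁻²
kg·s⁻²·A⁻¹ ≠ kg·s⁻², so they cannot be added.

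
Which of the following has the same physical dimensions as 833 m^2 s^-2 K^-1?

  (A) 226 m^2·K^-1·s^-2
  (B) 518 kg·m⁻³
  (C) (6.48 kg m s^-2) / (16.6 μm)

Reference: m²·s⁻²·K⁻¹.
Each option:
  (A) m²·s⁻²·K⁻¹  ← same
  (B) kg·m⁻³
  (C) [kg·m·s⁻²] / [m] = kg·s⁻²
Only (A) matches m²·s⁻²·K⁻¹.

(A)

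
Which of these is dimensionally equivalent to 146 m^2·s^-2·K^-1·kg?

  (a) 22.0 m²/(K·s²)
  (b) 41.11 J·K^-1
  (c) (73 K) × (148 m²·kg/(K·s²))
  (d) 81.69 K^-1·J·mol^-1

(b)

Reference: kg·m²·s⁻²·K⁻¹.
Each option:
  (a) m²·s⁻²·K⁻¹
  (b) J·K⁻¹ = N·m·K⁻¹ = kg·m²·s⁻²·K⁻¹  ← same
  (c) [K] · [kg·m²·s⁻²·K⁻¹] = kg·m²·s⁻²
  (d) J·mol⁻¹·K⁻¹ = N·m·mol⁻¹·K⁻¹ = kg·m²·s⁻²·K⁻¹·mol⁻¹
Only (b) matches kg·m²·s⁻²·K⁻¹.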